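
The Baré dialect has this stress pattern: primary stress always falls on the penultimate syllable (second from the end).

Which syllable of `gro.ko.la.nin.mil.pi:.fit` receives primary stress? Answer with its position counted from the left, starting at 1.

6

The word has 7 syllables; the penultimate syllable (second from the end) is syllable 6 (pi:).
Primary stress: syllable 6 → gro.ko.la.nin.mil.ˈpi:.fit.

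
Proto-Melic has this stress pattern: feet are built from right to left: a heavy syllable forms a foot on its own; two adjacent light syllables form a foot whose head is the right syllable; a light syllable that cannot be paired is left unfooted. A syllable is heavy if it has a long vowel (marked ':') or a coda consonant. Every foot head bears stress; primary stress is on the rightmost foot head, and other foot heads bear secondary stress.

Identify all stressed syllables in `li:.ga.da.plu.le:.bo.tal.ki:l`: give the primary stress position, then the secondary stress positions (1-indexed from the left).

primary 8, secondary 1, 4, 5, 7

Weights: 1 li: H, 2 ga L, 3 da L, 4 plu L, 5 le: H, 6 bo L, 7 tal H, 8 ki:l H.
Parse right to left (heavy = foot alone; LL = one foot; stranded L unfooted): (ˈli:) ga (da.ˈplu) (ˈle:) bo (ˈtal) (ˈki:l).
Foot heads: 1, 4, 5, 7, 8.
Primary stress on the rightmost head = syllable 8.
Secondary stress on 1, 4, 5, 7: ˌli:.ga.da.ˌplu.ˌle:.bo.ˌtal.ˈki:l.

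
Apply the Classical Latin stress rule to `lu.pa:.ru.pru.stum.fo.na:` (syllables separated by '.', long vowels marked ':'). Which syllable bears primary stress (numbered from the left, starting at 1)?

Classical Latin: stress the penult if heavy (long vowel or closed), else the antepenult.
Weights: 5 stum H, 6 fo L, 7 na: H.
The penult (syllable 6, fo) is light, so stress falls on the antepenult (syllable 5, stum).
Stress on syllable 5: lu.pa:.ru.pru.ˈstum.fo.na:.

5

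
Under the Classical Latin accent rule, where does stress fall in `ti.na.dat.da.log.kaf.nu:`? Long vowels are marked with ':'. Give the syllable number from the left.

Classical Latin: stress the penult if heavy (long vowel or closed), else the antepenult.
Weights: 5 log H, 6 kaf H, 7 nu: H.
The penult (syllable 6, kaf) is heavy, so it takes stress.
Stress on syllable 6: ti.na.dat.da.log.ˈkaf.nu:.

6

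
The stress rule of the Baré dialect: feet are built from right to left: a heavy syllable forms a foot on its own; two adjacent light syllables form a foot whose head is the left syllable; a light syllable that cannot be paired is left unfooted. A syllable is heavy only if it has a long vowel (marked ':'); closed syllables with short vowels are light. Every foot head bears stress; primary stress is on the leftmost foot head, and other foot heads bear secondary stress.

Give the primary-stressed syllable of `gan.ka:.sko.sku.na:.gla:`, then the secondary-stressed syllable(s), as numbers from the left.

Weights: 1 gan L, 2 ka: H, 3 sko L, 4 sku L, 5 na: H, 6 gla: H.
Parse right to left (heavy = foot alone; LL = one foot; stranded L unfooted): gan (ˈka:) (ˈsko.sku) (ˈna:) (ˈgla:).
Foot heads: 2, 3, 5, 6.
Primary stress on the leftmost head = syllable 2.
Secondary stress on 3, 5, 6: gan.ˈka:.ˌsko.sku.ˌna:.ˌgla:.

primary 2, secondary 3, 5, 6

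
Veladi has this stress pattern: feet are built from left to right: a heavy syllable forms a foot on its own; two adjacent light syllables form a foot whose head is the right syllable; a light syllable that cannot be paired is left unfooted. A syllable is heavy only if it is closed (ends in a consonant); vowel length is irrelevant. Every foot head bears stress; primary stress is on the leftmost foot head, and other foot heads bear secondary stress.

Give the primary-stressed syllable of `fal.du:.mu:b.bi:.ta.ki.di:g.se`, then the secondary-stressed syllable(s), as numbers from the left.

primary 1, secondary 3, 5, 7

Weights: 1 fal H, 2 du: L, 3 mu:b H, 4 bi: L, 5 ta L, 6 ki L, 7 di:g H, 8 se L.
Parse left to right (heavy = foot alone; LL = one foot; stranded L unfooted): (ˈfal) du: (ˈmu:b) (bi:.ˈta) ki (ˈdi:g) se.
Foot heads: 1, 3, 5, 7.
Primary stress on the leftmost head = syllable 1.
Secondary stress on 3, 5, 7: ˈfal.du:.ˌmu:b.bi:.ˌta.ki.ˌdi:g.se.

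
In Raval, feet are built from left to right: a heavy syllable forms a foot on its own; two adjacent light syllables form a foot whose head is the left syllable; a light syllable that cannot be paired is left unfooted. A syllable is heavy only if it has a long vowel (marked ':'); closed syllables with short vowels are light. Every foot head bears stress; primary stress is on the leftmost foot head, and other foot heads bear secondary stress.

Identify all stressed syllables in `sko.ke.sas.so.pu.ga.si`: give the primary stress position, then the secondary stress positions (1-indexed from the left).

primary 1, secondary 3, 5

Weights: 1 sko L, 2 ke L, 3 sas L, 4 so L, 5 pu L, 6 ga L, 7 si L.
Parse left to right (heavy = foot alone; LL = one foot; stranded L unfooted): (ˈsko.ke) (ˈsas.so) (ˈpu.ga) si.
Foot heads: 1, 3, 5.
Primary stress on the leftmost head = syllable 1.
Secondary stress on 3, 5: ˈsko.ke.ˌsas.so.ˌpu.ga.si.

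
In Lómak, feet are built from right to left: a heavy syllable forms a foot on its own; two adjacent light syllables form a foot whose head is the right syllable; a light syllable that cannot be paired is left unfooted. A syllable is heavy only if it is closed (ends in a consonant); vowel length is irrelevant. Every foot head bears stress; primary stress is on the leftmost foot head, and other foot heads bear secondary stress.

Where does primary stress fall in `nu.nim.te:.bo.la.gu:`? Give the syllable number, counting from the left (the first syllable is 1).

Weights: 1 nu L, 2 nim H, 3 te: L, 4 bo L, 5 la L, 6 gu: L.
Parse right to left (heavy = foot alone; LL = one foot; stranded L unfooted): nu (ˈnim) (te:.ˈbo) (la.ˈgu:).
Foot heads: 2, 4, 6.
Primary stress on the leftmost head = syllable 2.
Primary stress: syllable 2 → nu.ˈnim.te:.bo.la.gu:.

2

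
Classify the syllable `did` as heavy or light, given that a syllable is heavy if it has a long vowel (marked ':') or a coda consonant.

`did`: short vowel, closed (coda /d/). Closed → heavy.

heavy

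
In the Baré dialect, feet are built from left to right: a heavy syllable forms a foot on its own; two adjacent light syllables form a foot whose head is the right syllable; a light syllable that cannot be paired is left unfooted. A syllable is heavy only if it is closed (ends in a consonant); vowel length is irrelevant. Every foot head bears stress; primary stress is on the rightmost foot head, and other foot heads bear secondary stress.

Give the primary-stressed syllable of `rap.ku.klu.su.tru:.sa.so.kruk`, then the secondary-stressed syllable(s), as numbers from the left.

primary 8, secondary 1, 3, 5, 7

Weights: 1 rap H, 2 ku L, 3 klu L, 4 su L, 5 tru: L, 6 sa L, 7 so L, 8 kruk H.
Parse left to right (heavy = foot alone; LL = one foot; stranded L unfooted): (ˈrap) (ku.ˈklu) (su.ˈtru:) (sa.ˈso) (ˈkruk).
Foot heads: 1, 3, 5, 7, 8.
Primary stress on the rightmost head = syllable 8.
Secondary stress on 1, 3, 5, 7: ˌrap.ku.ˌklu.su.ˌtru:.sa.ˌso.ˈkruk.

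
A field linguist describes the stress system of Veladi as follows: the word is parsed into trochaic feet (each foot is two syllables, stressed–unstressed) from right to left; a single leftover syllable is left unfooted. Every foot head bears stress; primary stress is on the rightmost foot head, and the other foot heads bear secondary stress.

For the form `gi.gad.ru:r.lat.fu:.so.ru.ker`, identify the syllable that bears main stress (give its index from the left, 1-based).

Parse right to left into trochaic (ˈσσ) feet: (ˈgi.gad) (ˈru:r.lat) (ˈfu:.so) (ˈru.ker).
Foot heads (stressed positions): 1, 3, 5, 7.
End Rule Rightmost: primary stress on the rightmost head = syllable 7.
Primary stress: syllable 7 → gi.gad.ru:r.lat.fu:.so.ˈru.ker.

7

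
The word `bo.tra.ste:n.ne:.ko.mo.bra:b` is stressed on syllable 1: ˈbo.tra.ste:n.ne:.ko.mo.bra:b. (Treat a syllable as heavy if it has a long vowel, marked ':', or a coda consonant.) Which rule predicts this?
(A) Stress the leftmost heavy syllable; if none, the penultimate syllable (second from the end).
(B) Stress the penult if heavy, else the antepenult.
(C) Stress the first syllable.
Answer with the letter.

Rule A → syllable 3 (observed: 1).
Rule B → syllable 5 (observed: 1).
Rule C → syllable 1 ✓.

C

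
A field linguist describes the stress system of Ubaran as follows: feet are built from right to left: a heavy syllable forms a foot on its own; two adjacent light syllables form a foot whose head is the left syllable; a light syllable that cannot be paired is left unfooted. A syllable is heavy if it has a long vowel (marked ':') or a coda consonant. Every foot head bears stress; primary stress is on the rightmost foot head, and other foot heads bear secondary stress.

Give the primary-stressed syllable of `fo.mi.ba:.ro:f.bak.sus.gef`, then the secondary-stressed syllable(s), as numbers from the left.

Weights: 1 fo L, 2 mi L, 3 ba: H, 4 ro:f H, 5 bak H, 6 sus H, 7 gef H.
Parse right to left (heavy = foot alone; LL = one foot; stranded L unfooted): (ˈfo.mi) (ˈba:) (ˈro:f) (ˈbak) (ˈsus) (ˈgef).
Foot heads: 1, 3, 4, 5, 6, 7.
Primary stress on the rightmost head = syllable 7.
Secondary stress on 1, 3, 4, 5, 6: ˌfo.mi.ˌba:.ˌro:f.ˌbak.ˌsus.ˈgef.

primary 7, secondary 1, 3, 4, 5, 6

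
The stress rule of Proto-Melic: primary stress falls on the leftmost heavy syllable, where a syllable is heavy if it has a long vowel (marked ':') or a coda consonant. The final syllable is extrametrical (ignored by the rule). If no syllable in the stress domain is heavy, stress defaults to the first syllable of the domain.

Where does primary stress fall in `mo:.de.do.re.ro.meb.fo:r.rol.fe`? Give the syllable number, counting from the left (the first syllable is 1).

1

The final syllable (9, fe) is extrametrical; the stress domain is syllables 1–8.
Weights: 1 mo: H, 2 de L, 3 do L, 4 re L, 5 ro L, 6 meb H, 7 fo:r H, 8 rol H.
Heavy syllables in the domain: 1, 6, 7, 8. The leftmost is syllable 1 (mo:).
Primary stress: syllable 1 → ˈmo:.de.do.re.ro.meb.fo:r.rol.fe.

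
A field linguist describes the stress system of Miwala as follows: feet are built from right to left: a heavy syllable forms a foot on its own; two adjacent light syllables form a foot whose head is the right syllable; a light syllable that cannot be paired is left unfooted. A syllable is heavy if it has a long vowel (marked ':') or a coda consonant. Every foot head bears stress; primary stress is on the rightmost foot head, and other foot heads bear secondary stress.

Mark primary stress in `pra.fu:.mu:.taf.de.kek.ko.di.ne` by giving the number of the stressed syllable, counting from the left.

Weights: 1 pra L, 2 fu: H, 3 mu: H, 4 taf H, 5 de L, 6 kek H, 7 ko L, 8 di L, 9 ne L.
Parse right to left (heavy = foot alone; LL = one foot; stranded L unfooted): pra (ˈfu:) (ˈmu:) (ˈtaf) de (ˈkek) ko (di.ˈne).
Foot heads: 2, 3, 4, 6, 9.
Primary stress on the rightmost head = syllable 9.
Primary stress: syllable 9 → pra.fu:.mu:.taf.de.kek.ko.di.ˈne.

9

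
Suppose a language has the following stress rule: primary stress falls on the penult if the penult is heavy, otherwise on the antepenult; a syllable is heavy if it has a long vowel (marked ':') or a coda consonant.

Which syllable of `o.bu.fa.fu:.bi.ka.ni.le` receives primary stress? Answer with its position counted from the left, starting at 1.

6

Weights: 6 ka L, 7 ni L, 8 le L.
The penult (syllable 7, ni) is light, so stress falls on the antepenult (syllable 6, ka).
Primary stress: syllable 6 → o.bu.fa.fu:.bi.ˈka.ni.le.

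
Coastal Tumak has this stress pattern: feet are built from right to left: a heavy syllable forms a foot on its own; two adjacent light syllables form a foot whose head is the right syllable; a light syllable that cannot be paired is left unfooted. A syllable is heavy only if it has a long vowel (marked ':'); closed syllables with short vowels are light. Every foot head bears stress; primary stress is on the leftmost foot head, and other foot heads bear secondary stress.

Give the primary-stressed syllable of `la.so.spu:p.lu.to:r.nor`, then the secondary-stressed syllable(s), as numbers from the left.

Weights: 1 la L, 2 so L, 3 spu:p H, 4 lu L, 5 to:r H, 6 nor L.
Parse right to left (heavy = foot alone; LL = one foot; stranded L unfooted): (la.ˈso) (ˈspu:p) lu (ˈto:r) nor.
Foot heads: 2, 3, 5.
Primary stress on the leftmost head = syllable 2.
Secondary stress on 3, 5: la.ˈso.ˌspu:p.lu.ˌto:r.nor.

primary 2, secondary 3, 5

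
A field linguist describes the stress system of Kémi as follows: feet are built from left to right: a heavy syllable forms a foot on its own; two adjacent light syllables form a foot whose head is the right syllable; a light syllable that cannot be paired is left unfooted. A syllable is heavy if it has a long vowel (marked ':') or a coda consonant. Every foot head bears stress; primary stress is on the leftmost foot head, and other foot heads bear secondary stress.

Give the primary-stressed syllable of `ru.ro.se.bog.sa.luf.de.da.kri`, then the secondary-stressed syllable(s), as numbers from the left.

primary 2, secondary 4, 6, 8

Weights: 1 ru L, 2 ro L, 3 se L, 4 bog H, 5 sa L, 6 luf H, 7 de L, 8 da L, 9 kri L.
Parse left to right (heavy = foot alone; LL = one foot; stranded L unfooted): (ru.ˈro) se (ˈbog) sa (ˈluf) (de.ˈda) kri.
Foot heads: 2, 4, 6, 8.
Primary stress on the leftmost head = syllable 2.
Secondary stress on 4, 6, 8: ru.ˈro.se.ˌbog.sa.ˌluf.de.ˌda.kri.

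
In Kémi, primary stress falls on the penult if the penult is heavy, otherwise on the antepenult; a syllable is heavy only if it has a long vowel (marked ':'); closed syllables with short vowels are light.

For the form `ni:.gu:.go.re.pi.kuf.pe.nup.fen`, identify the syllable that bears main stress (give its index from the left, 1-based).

7

Weights: 7 pe L, 8 nup L, 9 fen L.
The penult (syllable 8, nup) is light, so stress falls on the antepenult (syllable 7, pe).
Primary stress: syllable 7 → ni:.gu:.go.re.pi.kuf.ˈpe.nup.fen.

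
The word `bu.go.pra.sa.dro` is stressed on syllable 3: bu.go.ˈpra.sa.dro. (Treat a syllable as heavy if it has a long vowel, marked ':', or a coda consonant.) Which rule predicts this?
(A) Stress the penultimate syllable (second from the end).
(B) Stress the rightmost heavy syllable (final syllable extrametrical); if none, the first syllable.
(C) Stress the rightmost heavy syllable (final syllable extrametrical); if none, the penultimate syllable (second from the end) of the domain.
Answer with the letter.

C

Rule A → syllable 4 (observed: 3).
Rule B → syllable 1 (observed: 3).
Rule C → syllable 3 ✓.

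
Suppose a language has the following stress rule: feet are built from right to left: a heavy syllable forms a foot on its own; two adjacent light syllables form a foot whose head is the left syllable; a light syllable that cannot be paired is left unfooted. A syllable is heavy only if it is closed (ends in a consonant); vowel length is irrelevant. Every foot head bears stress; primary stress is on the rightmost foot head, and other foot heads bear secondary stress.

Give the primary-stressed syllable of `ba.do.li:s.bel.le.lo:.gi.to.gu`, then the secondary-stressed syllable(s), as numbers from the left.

Weights: 1 ba L, 2 do L, 3 li:s H, 4 bel H, 5 le L, 6 lo: L, 7 gi L, 8 to L, 9 gu L.
Parse right to left (heavy = foot alone; LL = one foot; stranded L unfooted): (ˈba.do) (ˈli:s) (ˈbel) le (ˈlo:.gi) (ˈto.gu).
Foot heads: 1, 3, 4, 6, 8.
Primary stress on the rightmost head = syllable 8.
Secondary stress on 1, 3, 4, 6: ˌba.do.ˌli:s.ˌbel.le.ˌlo:.gi.ˈto.gu.

primary 8, secondary 1, 3, 4, 6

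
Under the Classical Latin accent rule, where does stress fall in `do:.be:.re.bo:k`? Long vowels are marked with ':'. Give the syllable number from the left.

2

Classical Latin: stress the penult if heavy (long vowel or closed), else the antepenult.
Weights: 2 be: H, 3 re L, 4 bo:k H.
The penult (syllable 3, re) is light, so stress falls on the antepenult (syllable 2, be:).
Stress on syllable 2: do:.ˈbe:.re.bo:k.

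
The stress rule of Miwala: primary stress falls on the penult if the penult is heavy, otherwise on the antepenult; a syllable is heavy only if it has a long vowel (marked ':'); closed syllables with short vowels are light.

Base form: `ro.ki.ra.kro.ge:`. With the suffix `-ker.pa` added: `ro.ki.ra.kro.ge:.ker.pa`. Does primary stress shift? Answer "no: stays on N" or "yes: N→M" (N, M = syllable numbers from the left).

yes: 3→5

Base `ro.ki.ra.kro.ge:` (5 syllables):
  Weights: 3 ra L, 4 kro L, 5 ge: H.
  The penult (syllable 4, kro) is light, so stress falls on the antepenult (syllable 3, ra).
  → primary stress on syllable 3.
Suffixed `ro.ki.ra.kro.ge:.ker.pa` (7 syllables):
  Weights: 5 ge: H, 6 ker L, 7 pa L.
  The penult (syllable 6, ker) is light, so stress falls on the antepenult (syllable 5, ge:).
  → primary stress on syllable 5.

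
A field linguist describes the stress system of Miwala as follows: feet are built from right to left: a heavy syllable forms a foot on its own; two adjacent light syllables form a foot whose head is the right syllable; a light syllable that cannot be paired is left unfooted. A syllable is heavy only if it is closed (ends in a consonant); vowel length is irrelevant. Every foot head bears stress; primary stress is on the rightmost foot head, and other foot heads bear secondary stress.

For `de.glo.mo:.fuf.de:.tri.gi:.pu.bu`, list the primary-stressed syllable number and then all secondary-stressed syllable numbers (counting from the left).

primary 9, secondary 3, 4, 7

Weights: 1 de L, 2 glo L, 3 mo: L, 4 fuf H, 5 de: L, 6 tri L, 7 gi: L, 8 pu L, 9 bu L.
Parse right to left (heavy = foot alone; LL = one foot; stranded L unfooted): de (glo.ˈmo:) (ˈfuf) de: (tri.ˈgi:) (pu.ˈbu).
Foot heads: 3, 4, 7, 9.
Primary stress on the rightmost head = syllable 9.
Secondary stress on 3, 4, 7: de.glo.ˌmo:.ˌfuf.de:.tri.ˌgi:.pu.ˈbu.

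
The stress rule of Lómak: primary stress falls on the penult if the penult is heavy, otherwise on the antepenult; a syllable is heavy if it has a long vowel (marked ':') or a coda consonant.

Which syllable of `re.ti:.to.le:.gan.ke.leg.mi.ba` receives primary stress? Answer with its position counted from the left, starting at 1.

Weights: 7 leg H, 8 mi L, 9 ba L.
The penult (syllable 8, mi) is light, so stress falls on the antepenult (syllable 7, leg).
Primary stress: syllable 7 → re.ti:.to.le:.gan.ke.ˈleg.mi.ba.

7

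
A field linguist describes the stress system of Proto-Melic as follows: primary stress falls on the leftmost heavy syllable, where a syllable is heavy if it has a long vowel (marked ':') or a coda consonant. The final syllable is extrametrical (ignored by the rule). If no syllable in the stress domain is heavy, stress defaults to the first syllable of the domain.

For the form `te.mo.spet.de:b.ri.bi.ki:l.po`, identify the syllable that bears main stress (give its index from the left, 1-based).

3

The final syllable (8, po) is extrametrical; the stress domain is syllables 1–7.
Weights: 1 te L, 2 mo L, 3 spet H, 4 de:b H, 5 ri L, 6 bi L, 7 ki:l H.
Heavy syllables in the domain: 3, 4, 7. The leftmost is syllable 3 (spet).
Primary stress: syllable 3 → te.mo.ˈspet.de:b.ri.bi.ki:l.po.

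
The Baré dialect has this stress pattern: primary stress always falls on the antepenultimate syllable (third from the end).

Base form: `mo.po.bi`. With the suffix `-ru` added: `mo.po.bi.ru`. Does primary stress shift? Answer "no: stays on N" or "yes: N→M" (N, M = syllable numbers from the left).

Base `mo.po.bi` (3 syllables):
  The word has 3 syllables; the antepenultimate syllable (third from the end) is syllable 1 (mo).
  → primary stress on syllable 1.
Suffixed `mo.po.bi.ru` (4 syllables):
  The word has 4 syllables; the antepenultimate syllable (third from the end) is syllable 2 (po).
  → primary stress on syllable 2.

yes: 1→2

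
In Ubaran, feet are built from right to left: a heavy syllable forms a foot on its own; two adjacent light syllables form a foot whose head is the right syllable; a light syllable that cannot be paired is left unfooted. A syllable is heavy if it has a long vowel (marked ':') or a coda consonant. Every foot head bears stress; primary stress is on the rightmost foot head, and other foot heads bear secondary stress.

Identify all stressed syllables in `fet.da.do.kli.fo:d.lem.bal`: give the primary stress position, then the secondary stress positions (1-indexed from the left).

Weights: 1 fet H, 2 da L, 3 do L, 4 kli L, 5 fo:d H, 6 lem H, 7 bal H.
Parse right to left (heavy = foot alone; LL = one foot; stranded L unfooted): (ˈfet) da (do.ˈkli) (ˈfo:d) (ˈlem) (ˈbal).
Foot heads: 1, 4, 5, 6, 7.
Primary stress on the rightmost head = syllable 7.
Secondary stress on 1, 4, 5, 6: ˌfet.da.do.ˌkli.ˌfo:d.ˌlem.ˈbal.

primary 7, secondary 1, 4, 5, 6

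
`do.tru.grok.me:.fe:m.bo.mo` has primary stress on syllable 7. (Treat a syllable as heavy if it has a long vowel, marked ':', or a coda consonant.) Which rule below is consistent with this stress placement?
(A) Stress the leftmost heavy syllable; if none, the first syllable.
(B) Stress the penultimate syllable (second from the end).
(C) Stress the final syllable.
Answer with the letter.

C

Rule A → syllable 3 (observed: 7).
Rule B → syllable 6 (observed: 7).
Rule C → syllable 7 ✓.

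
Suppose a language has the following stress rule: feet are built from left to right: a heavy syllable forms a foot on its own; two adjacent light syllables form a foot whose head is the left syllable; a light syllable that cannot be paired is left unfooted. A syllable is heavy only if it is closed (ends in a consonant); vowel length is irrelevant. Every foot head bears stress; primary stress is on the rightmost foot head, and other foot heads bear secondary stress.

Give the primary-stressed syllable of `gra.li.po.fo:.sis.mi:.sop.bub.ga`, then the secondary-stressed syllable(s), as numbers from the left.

Weights: 1 gra L, 2 li L, 3 po L, 4 fo: L, 5 sis H, 6 mi: L, 7 sop H, 8 bub H, 9 ga L.
Parse left to right (heavy = foot alone; LL = one foot; stranded L unfooted): (ˈgra.li) (ˈpo.fo:) (ˈsis) mi: (ˈsop) (ˈbub) ga.
Foot heads: 1, 3, 5, 7, 8.
Primary stress on the rightmost head = syllable 8.
Secondary stress on 1, 3, 5, 7: ˌgra.li.ˌpo.fo:.ˌsis.mi:.ˌsop.ˈbub.ga.

primary 8, secondary 1, 3, 5, 7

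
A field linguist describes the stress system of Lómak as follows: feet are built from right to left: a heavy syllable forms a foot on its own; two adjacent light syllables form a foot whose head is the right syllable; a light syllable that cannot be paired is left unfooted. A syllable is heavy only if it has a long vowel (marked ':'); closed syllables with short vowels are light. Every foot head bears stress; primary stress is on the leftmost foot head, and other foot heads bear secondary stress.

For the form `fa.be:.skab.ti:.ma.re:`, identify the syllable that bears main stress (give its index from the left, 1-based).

2

Weights: 1 fa L, 2 be: H, 3 skab L, 4 ti: H, 5 ma L, 6 re: H.
Parse right to left (heavy = foot alone; LL = one foot; stranded L unfooted): fa (ˈbe:) skab (ˈti:) ma (ˈre:).
Foot heads: 2, 4, 6.
Primary stress on the leftmost head = syllable 2.
Primary stress: syllable 2 → fa.ˈbe:.skab.ti:.ma.re:.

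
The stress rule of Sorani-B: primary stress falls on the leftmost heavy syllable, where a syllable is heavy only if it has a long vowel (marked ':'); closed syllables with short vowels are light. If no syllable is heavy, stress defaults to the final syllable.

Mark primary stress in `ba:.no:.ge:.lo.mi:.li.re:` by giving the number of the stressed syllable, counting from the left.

Weights: 1 ba: H, 2 no: H, 3 ge: H, 4 lo L, 5 mi: H, 6 li L, 7 re: H.
Heavy syllables in the domain: 1, 2, 3, 5, 7. The leftmost is syllable 1 (ba:).
Primary stress: syllable 1 → ˈba:.no:.ge:.lo.mi:.li.re:.

1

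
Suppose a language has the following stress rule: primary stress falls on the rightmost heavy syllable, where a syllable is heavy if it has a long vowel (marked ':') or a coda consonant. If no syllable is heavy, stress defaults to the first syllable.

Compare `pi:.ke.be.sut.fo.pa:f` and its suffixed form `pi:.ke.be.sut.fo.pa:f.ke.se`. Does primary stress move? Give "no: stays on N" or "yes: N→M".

Base `pi:.ke.be.sut.fo.pa:f` (6 syllables):
  Weights: 1 pi: H, 2 ke L, 3 be L, 4 sut H, 5 fo L, 6 pa:f H.
  Heavy syllables in the domain: 1, 4, 6. The rightmost is syllable 6 (pa:f).
  → primary stress on syllable 6.
Suffixed `pi:.ke.be.sut.fo.pa:f.ke.se` (8 syllables):
  Weights: 1 pi: H, 2 ke L, 3 be L, 4 sut H, 5 fo L, 6 pa:f H, 7 ke L, 8 se L.
  Heavy syllables in the domain: 1, 4, 6. The rightmost is syllable 6 (pa:f).
  → primary stress on syllable 6.

no: stays on 6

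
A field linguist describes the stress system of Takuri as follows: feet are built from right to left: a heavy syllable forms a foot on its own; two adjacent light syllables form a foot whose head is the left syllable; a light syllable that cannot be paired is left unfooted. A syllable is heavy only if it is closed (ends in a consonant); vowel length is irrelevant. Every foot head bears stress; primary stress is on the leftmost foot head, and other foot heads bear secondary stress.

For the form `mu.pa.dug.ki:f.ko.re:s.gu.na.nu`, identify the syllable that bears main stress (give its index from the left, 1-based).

1

Weights: 1 mu L, 2 pa L, 3 dug H, 4 ki:f H, 5 ko L, 6 re:s H, 7 gu L, 8 na L, 9 nu L.
Parse right to left (heavy = foot alone; LL = one foot; stranded L unfooted): (ˈmu.pa) (ˈdug) (ˈki:f) ko (ˈre:s) gu (ˈna.nu).
Foot heads: 1, 3, 4, 6, 8.
Primary stress on the leftmost head = syllable 1.
Primary stress: syllable 1 → ˈmu.pa.dug.ki:f.ko.re:s.gu.na.nu.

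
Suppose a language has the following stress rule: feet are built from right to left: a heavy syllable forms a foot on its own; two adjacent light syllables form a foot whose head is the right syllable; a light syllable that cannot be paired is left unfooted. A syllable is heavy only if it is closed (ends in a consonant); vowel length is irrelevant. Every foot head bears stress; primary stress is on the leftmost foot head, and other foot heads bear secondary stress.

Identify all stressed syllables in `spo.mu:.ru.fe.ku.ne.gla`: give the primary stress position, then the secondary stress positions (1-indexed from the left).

Weights: 1 spo L, 2 mu: L, 3 ru L, 4 fe L, 5 ku L, 6 ne L, 7 gla L.
Parse right to left (heavy = foot alone; LL = one foot; stranded L unfooted): spo (mu:.ˈru) (fe.ˈku) (ne.ˈgla).
Foot heads: 3, 5, 7.
Primary stress on the leftmost head = syllable 3.
Secondary stress on 5, 7: spo.mu:.ˈru.fe.ˌku.ne.ˌgla.

primary 3, secondary 5, 7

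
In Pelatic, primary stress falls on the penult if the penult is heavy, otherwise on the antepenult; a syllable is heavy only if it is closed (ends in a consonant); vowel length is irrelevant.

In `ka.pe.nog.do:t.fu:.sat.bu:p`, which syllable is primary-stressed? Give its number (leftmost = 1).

6

Weights: 5 fu: L, 6 sat H, 7 bu:p H.
The penult (syllable 6, sat) is heavy, so it takes stress.
Primary stress: syllable 6 → ka.pe.nog.do:t.fu:.ˈsat.bu:p.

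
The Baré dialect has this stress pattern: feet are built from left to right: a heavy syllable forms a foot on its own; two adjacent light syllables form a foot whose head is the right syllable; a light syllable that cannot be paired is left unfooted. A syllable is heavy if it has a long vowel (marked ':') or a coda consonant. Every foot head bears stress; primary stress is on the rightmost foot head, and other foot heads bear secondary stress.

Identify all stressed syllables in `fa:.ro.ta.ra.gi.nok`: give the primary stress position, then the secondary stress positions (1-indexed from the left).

primary 6, secondary 1, 3, 5

Weights: 1 fa: H, 2 ro L, 3 ta L, 4 ra L, 5 gi L, 6 nok H.
Parse left to right (heavy = foot alone; LL = one foot; stranded L unfooted): (ˈfa:) (ro.ˈta) (ra.ˈgi) (ˈnok).
Foot heads: 1, 3, 5, 6.
Primary stress on the rightmost head = syllable 6.
Secondary stress on 1, 3, 5: ˌfa:.ro.ˌta.ra.ˌgi.ˈnok.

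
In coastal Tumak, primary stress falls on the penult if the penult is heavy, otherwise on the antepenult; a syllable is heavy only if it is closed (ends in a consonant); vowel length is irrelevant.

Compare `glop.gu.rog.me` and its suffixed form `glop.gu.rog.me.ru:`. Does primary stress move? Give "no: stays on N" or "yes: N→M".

Base `glop.gu.rog.me` (4 syllables):
  Weights: 2 gu L, 3 rog H, 4 me L.
  The penult (syllable 3, rog) is heavy, so it takes stress.
  → primary stress on syllable 3.
Suffixed `glop.gu.rog.me.ru:` (5 syllables):
  Weights: 3 rog H, 4 me L, 5 ru: L.
  The penult (syllable 4, me) is light, so stress falls on the antepenult (syllable 3, rog).
  → primary stress on syllable 3.

no: stays on 3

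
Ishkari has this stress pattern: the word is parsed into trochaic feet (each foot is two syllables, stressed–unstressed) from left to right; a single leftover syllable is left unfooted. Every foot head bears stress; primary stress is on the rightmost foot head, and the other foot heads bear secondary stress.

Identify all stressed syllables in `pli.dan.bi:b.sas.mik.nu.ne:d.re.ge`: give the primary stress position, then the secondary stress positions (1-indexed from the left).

primary 7, secondary 1, 3, 5

Parse left to right into trochaic (ˈσσ) feet: (ˈpli.dan) (ˈbi:b.sas) (ˈmik.nu) (ˈne:d.re) ge. Syllable 9 is left unfooted.
Foot heads (stressed positions): 1, 3, 5, 7.
End Rule Rightmost: primary stress on the rightmost head = syllable 7.
Secondary stress on 1, 3, 5: ˌpli.dan.ˌbi:b.sas.ˌmik.nu.ˈne:d.re.ge.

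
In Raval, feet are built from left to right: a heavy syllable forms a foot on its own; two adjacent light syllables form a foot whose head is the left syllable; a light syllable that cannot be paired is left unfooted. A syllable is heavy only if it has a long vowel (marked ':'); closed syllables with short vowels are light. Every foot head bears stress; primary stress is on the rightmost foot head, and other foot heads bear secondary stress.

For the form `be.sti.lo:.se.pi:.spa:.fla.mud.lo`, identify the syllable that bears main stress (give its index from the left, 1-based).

Weights: 1 be L, 2 sti L, 3 lo: H, 4 se L, 5 pi: H, 6 spa: H, 7 fla L, 8 mud L, 9 lo L.
Parse left to right (heavy = foot alone; LL = one foot; stranded L unfooted): (ˈbe.sti) (ˈlo:) se (ˈpi:) (ˈspa:) (ˈfla.mud) lo.
Foot heads: 1, 3, 5, 6, 7.
Primary stress on the rightmost head = syllable 7.
Primary stress: syllable 7 → be.sti.lo:.se.pi:.spa:.ˈfla.mud.lo.

7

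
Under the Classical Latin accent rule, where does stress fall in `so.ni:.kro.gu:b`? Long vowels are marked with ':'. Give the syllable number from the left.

Classical Latin: stress the penult if heavy (long vowel or closed), else the antepenult.
Weights: 2 ni: H, 3 kro L, 4 gu:b H.
The penult (syllable 3, kro) is light, so stress falls on the antepenult (syllable 2, ni:).
Stress on syllable 2: so.ˈni:.kro.gu:b.

2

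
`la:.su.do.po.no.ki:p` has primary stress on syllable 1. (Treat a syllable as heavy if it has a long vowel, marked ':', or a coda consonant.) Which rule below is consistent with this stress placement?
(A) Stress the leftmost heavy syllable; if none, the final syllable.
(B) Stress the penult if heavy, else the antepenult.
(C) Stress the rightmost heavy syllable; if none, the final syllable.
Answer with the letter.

Rule A → syllable 1 ✓.
Rule B → syllable 4 (observed: 1).
Rule C → syllable 6 (observed: 1).

A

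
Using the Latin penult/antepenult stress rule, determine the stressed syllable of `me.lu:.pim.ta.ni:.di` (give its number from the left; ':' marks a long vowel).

Classical Latin: stress the penult if heavy (long vowel or closed), else the antepenult.
Weights: 4 ta L, 5 ni: H, 6 di L.
The penult (syllable 5, ni:) is heavy, so it takes stress.
Stress on syllable 5: me.lu:.pim.ta.ˈni:.di.

5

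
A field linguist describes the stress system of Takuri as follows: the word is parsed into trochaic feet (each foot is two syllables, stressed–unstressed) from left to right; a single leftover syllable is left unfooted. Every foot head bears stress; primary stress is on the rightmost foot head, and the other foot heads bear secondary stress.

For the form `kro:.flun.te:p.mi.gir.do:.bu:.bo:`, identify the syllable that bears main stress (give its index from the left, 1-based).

Parse left to right into trochaic (ˈσσ) feet: (ˈkro:.flun) (ˈte:p.mi) (ˈgir.do:) (ˈbu:.bo:).
Foot heads (stressed positions): 1, 3, 5, 7.
End Rule Rightmost: primary stress on the rightmost head = syllable 7.
Primary stress: syllable 7 → kro:.flun.te:p.mi.gir.do:.ˈbu:.bo:.

7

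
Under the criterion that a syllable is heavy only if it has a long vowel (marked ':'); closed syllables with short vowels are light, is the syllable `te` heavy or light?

light

`te`: short vowel, open (no coda). Short vowel → light.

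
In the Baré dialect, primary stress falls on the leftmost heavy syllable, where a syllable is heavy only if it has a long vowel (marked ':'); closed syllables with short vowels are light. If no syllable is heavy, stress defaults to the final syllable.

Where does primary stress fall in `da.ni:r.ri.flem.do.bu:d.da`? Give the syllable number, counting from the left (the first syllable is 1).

Weights: 1 da L, 2 ni:r H, 3 ri L, 4 flem L, 5 do L, 6 bu:d H, 7 da L.
Heavy syllables in the domain: 2, 6. The leftmost is syllable 2 (ni:r).
Primary stress: syllable 2 → da.ˈni:r.ri.flem.do.bu:d.da.

2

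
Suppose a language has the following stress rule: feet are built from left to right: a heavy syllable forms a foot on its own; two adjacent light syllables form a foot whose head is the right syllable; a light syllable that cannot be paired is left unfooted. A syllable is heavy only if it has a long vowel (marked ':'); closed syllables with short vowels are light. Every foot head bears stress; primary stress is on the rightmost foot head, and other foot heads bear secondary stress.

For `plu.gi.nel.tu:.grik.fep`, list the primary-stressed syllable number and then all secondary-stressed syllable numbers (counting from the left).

primary 6, secondary 2, 4

Weights: 1 plu L, 2 gi L, 3 nel L, 4 tu: H, 5 grik L, 6 fep L.
Parse left to right (heavy = foot alone; LL = one foot; stranded L unfooted): (plu.ˈgi) nel (ˈtu:) (grik.ˈfep).
Foot heads: 2, 4, 6.
Primary stress on the rightmost head = syllable 6.
Secondary stress on 2, 4: plu.ˌgi.nel.ˌtu:.grik.ˈfep.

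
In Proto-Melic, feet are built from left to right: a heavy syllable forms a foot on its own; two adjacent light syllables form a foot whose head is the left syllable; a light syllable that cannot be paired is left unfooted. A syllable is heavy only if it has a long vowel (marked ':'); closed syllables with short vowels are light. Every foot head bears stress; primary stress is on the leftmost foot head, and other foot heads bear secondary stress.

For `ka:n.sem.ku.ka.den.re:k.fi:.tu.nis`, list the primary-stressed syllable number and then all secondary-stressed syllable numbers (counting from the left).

primary 1, secondary 2, 4, 6, 7, 8

Weights: 1 ka:n H, 2 sem L, 3 ku L, 4 ka L, 5 den L, 6 re:k H, 7 fi: H, 8 tu L, 9 nis L.
Parse left to right (heavy = foot alone; LL = one foot; stranded L unfooted): (ˈka:n) (ˈsem.ku) (ˈka.den) (ˈre:k) (ˈfi:) (ˈtu.nis).
Foot heads: 1, 2, 4, 6, 7, 8.
Primary stress on the leftmost head = syllable 1.
Secondary stress on 2, 4, 6, 7, 8: ˈka:n.ˌsem.ku.ˌka.den.ˌre:k.ˌfi:.ˌtu.nis.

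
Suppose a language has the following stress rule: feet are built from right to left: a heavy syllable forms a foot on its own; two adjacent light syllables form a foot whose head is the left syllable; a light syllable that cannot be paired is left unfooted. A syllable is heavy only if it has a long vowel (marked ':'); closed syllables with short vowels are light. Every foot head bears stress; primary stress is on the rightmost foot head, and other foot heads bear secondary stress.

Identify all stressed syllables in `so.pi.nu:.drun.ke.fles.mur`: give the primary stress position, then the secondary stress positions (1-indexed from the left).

primary 6, secondary 1, 3, 4

Weights: 1 so L, 2 pi L, 3 nu: H, 4 drun L, 5 ke L, 6 fles L, 7 mur L.
Parse right to left (heavy = foot alone; LL = one foot; stranded L unfooted): (ˈso.pi) (ˈnu:) (ˈdrun.ke) (ˈfles.mur).
Foot heads: 1, 3, 4, 6.
Primary stress on the rightmost head = syllable 6.
Secondary stress on 1, 3, 4: ˌso.pi.ˌnu:.ˌdrun.ke.ˈfles.mur.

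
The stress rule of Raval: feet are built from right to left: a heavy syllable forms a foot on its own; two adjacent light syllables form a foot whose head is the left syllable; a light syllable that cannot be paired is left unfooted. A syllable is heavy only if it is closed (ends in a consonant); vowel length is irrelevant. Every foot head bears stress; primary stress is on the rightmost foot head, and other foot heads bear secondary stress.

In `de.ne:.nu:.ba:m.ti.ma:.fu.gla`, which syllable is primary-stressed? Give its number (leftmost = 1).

Weights: 1 de L, 2 ne: L, 3 nu: L, 4 ba:m H, 5 ti L, 6 ma: L, 7 fu L, 8 gla L.
Parse right to left (heavy = foot alone; LL = one foot; stranded L unfooted): de (ˈne:.nu:) (ˈba:m) (ˈti.ma:) (ˈfu.gla).
Foot heads: 2, 4, 5, 7.
Primary stress on the rightmost head = syllable 7.
Primary stress: syllable 7 → de.ne:.nu:.ba:m.ti.ma:.ˈfu.gla.

7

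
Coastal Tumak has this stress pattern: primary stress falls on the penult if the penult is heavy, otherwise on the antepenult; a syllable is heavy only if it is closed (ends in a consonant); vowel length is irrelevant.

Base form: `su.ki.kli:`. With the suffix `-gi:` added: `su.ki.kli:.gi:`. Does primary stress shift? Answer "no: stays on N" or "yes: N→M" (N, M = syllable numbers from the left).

Base `su.ki.kli:` (3 syllables):
  Weights: 1 su L, 2 ki L, 3 kli: L.
  The penult (syllable 2, ki) is light, so stress falls on the antepenult (syllable 1, su).
  → primary stress on syllable 1.
Suffixed `su.ki.kli:.gi:` (4 syllables):
  Weights: 2 ki L, 3 kli: L, 4 gi: L.
  The penult (syllable 3, kli:) is light, so stress falls on the antepenult (syllable 2, ki).
  → primary stress on syllable 2.

yes: 1→2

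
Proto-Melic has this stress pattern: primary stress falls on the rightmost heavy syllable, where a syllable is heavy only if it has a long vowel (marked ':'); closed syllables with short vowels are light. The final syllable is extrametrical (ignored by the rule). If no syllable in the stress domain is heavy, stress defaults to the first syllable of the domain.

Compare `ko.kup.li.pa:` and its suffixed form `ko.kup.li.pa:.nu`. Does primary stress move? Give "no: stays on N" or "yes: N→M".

Base `ko.kup.li.pa:` (4 syllables):
  The final syllable (4, pa:) is extrametrical; the stress domain is syllables 1–3.
  Weights: 1 ko L, 2 kup L, 3 li L.
  No heavy syllable in the domain; default to the first syllable of the domain = syllable 1.
  → primary stress on syllable 1.
Suffixed `ko.kup.li.pa:.nu` (5 syllables):
  The final syllable (5, nu) is extrametrical; the stress domain is syllables 1–4.
  Weights: 1 ko L, 2 kup L, 3 li L, 4 pa: H.
  Heavy syllables in the domain: 4. The rightmost is syllable 4 (pa:).
  → primary stress on syllable 4.

yes: 1→4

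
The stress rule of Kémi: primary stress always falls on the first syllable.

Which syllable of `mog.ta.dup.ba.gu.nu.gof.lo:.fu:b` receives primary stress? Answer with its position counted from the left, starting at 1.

The word has 9 syllables; the first syllable is syllable 1 (mog).
Primary stress: syllable 1 → ˈmog.ta.dup.ba.gu.nu.gof.lo:.fu:b.

1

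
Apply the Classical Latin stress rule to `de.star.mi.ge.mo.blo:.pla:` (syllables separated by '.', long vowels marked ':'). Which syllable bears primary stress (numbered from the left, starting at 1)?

Classical Latin: stress the penult if heavy (long vowel or closed), else the antepenult.
Weights: 5 mo L, 6 blo: H, 7 pla: H.
The penult (syllable 6, blo:) is heavy, so it takes stress.
Stress on syllable 6: de.star.mi.ge.mo.ˈblo:.pla:.

6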